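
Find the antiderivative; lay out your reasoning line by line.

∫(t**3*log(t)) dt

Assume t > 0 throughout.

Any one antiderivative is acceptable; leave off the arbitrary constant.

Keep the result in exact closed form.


Step 1. Integrate ∫(t**3*log(t)) dt by parts with u = log(t), dv = (t**3) dt, so v = t**4/4 [assuming t > 0]: now t**4*log(t)/4 + ∫(-t**3/4) dt.
Step 2. Evaluate the standard form: now t**4*log(t)/4 - t**4/16.
Answer: t**4*log(t)/4 - t**4/16.


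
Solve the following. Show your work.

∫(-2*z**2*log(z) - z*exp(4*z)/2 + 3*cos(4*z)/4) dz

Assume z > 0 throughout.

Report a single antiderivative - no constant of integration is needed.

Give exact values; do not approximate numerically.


Step 1. Rewrite: now ∫(-z*exp(4*z)/2) dz + ∫(-2*z**2*log(z)) dz + ∫(3*cos(4*z)/4) dz.
Step 2. Integrate ∫(-z*exp(4*z)/2) dz by parts with u = z, dv = (-exp(4*z)/2) dz, so v = -exp(4*z)/8: now -z*exp(4*z)/8 + ∫(-2*z**2*log(z)) dz + ∫(exp(4*z)/8) dz + ∫(3*cos(4*z)/4) dz.
Step 3. Evaluate the standard form: now -z*exp(4*z)/8 + exp(4*z)/32 + ∫(-2*z**2*log(z)) dz + ∫(3*cos(4*z)/4) dz.
Step 4. Evaluate the standard form: now -z*exp(4*z)/8 + exp(4*z)/32 + 3*sin(4*z)/16 + ∫(-2*z**2*log(z)) dz.
Step 5. Integrate ∫(-2*z**2*log(z)) dz by parts with u = log(z), dv = (-2*z**2) dz, so v = -2*z**3/3 [assuming z > 0]: now -2*z**3*log(z)/3 - z*exp(4*z)/8 + exp(4*z)/32 + 3*sin(4*z)/16 + ∫(2*z**2/3) dz.
Step 6. Evaluate the standard form: now -2*z**3*log(z)/3 + 2*z**3/9 - z*exp(4*z)/8 + exp(4*z)/32 + 3*sin(4*z)/16.
Answer: -2*z**3*log(z)/3 + 2*z**3/9 - z*exp(4*z)/8 + exp(4*z)/32 + 3*sin(4*z)/16.


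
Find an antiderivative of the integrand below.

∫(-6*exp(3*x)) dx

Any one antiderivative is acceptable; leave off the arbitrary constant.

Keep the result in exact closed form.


Answer: -2*exp(3*x).


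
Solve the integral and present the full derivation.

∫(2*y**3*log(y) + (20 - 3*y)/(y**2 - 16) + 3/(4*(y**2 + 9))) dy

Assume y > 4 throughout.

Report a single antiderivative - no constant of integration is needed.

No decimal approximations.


Step 1. Rewrite: now ∫(2*y**3*log(y)) dy + ∫((20 - 3*y)/(y**2 - 16)) dy + ∫(3/(4*(y**2 + 9))) dy.
Step 2. Decompose ∫((20 - 3*y)/(y**2 - 16)) dy by partial fractions, (20 - 3*y)/(y**2 - 16) = -4/(y + 4) + 1/(y - 4): now ∫(2*y**3*log(y)) dy + ∫(1/(y - 4)) dy + ∫(-4/(y + 4)) dy + ∫(3/(4*(y**2 + 9))) dy.
Step 3. Evaluate the standard form [assuming y > -4]: now -4*log(y + 4) + ∫(2*y**3*log(y)) dy + ∫(1/(y - 4)) dy + ∫(3/(4*(y**2 + 9))) dy.
Step 4. Evaluate the standard form [assuming y > 4]: now log(y - 4) - 4*log(y + 4) + ∫(2*y**3*log(y)) dy + ∫(3/(4*(y**2 + 9))) dy.
Step 5. Evaluate the standard form: now log(y - 4) - 4*log(y + 4) + atan(y/3)/4 + ∫(2*y**3*log(y)) dy.
Step 6. Integrate ∫(2*y**3*log(y)) dy by parts with u = log(y), dv = (2*y**3) dy, so v = y**4/2 [assuming y > 0]: now y**4*log(y)/2 + log(y - 4) - 4*log(y + 4) + atan(y/3)/4 + ∫(-y**3/2) dy.
Step 7. Evaluate the standard form: now y**4*log(y)/2 - y**4/8 + log(y - 4) - 4*log(y + 4) + atan(y/3)/4.
Answer: y**4*log(y)/2 - y**4/8 + log(y - 4) - 4*log(y + 4) + atan(y/3)/4.


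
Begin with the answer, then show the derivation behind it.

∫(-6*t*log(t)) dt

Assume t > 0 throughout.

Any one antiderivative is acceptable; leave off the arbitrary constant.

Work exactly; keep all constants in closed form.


The answer is -3*t**2*log(t) + 3*t**2/2.
Step 1. Integrate ∫(-6*t*log(t)) dt by parts with u = log(t), dv = (-6*t) dt, so v = -3*t**2 [assuming t > 0]: now -3*t**2*log(t) + ∫(3*t) dt.
Step 2. Evaluate the standard form: now -3*t**2*log(t) + 3*t**2/2.
Answer: -3*t**2*log(t) + 3*t**2/2.


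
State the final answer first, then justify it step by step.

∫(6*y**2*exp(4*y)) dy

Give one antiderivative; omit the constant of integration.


The answer is 3*y**2*exp(4*y)/2 - 3*y*exp(4*y)/4 + 3*exp(4*y)/16.
Step 1. Integrate ∫(6*y**2*exp(4*y)) dy by parts with u = y**2, dv = (6*exp(4*y)) dy, so v = 3*exp(4*y)/2: now 3*y**2*exp(4*y)/2 + ∫(-3*y*exp(4*y)) dy.
Step 2. Integrate ∫(-3*y*exp(4*y)) dy by parts with u = y, dv = (-3*exp(4*y)) dy, so v = -3*exp(4*y)/4: now 3*y**2*exp(4*y)/2 - 3*y*exp(4*y)/4 + ∫(3*exp(4*y)/4) dy.
Step 3. Evaluate the standard form: now 3*y**2*exp(4*y)/2 - 3*y*exp(4*y)/4 + 3*exp(4*y)/16.
Answer: 3*y**2*exp(4*y)/2 - 3*y*exp(4*y)/4 + 3*exp(4*y)/16.


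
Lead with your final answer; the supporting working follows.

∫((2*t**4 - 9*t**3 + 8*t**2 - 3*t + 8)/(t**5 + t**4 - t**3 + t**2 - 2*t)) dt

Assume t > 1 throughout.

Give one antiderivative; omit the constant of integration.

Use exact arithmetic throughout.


The answer is -4*log(t) + log(t - 1) + 5*log(t + 2) - 2*atan(t).
Step 1. Decompose ∫((2*t**4 - 9*t**3 + 8*t**2 - 3*t + 8)/(t**5 + t**4 - t**3 + t**2 - 2*t)) dt by partial fractions, (2*t**4 - 9*t**3 + 8*t**2 - 3*t + 8)/(t**5 + t**4 - t**3 + t**2 - 2*t) = -2/(t**2 + 1) + 5/(t + 2) + 1/(t - 1) - 4/t: now ∫(-4/t) dt + ∫(1/(t - 1)) dt + ∫(5/(t + 2)) dt + ∫(-2/(t**2 + 1)) dt.
Step 2. Evaluate the standard form [assuming t > 0]: now -4*log(t) + ∫(1/(t - 1)) dt + ∫(5/(t + 2)) dt + ∫(-2/(t**2 + 1)) dt.
Step 3. Evaluate the standard form [assuming t > -2]: now -4*log(t) + 5*log(t + 2) + ∫(1/(t - 1)) dt + ∫(-2/(t**2 + 1)) dt.
Step 4. Evaluate the standard form [assuming t > 1]: now -4*log(t) + log(t - 1) + 5*log(t + 2) + ∫(-2/(t**2 + 1)) dt.
Step 5. Evaluate the standard form: now -4*log(t) + log(t - 1) + 5*log(t + 2) - 2*atan(t).
Answer: -4*log(t) + log(t - 1) + 5*log(t + 2) - 2*atan(t).


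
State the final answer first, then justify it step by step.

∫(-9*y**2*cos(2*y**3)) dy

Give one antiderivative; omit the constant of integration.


The answer is -3*sin(2*y**3)/2.
Step 1. Substitute u = y**3, turning ∫(-9*y**2*cos(2*y**3)) dy into ∫(-3*cos(2*u)) du: now ∫(-3*cos(2*u)) du.
Step 2. Evaluate the standard form: now -3*sin(2*u)/2.
Step 3. Substitute back u = y**3: now -3*sin(2*y**3)/2.
Answer: -3*sin(2*y**3)/2.


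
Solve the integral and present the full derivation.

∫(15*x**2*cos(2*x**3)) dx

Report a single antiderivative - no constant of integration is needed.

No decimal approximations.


Step 1. Substitute u = x**3, turning ∫(15*x**2*cos(2*x**3)) dx into ∫(5*cos(2*u)) du: now ∫(5*cos(2*u)) du.
Step 2. Evaluate the standard form: now 5*sin(2*u)/2.
Step 3. Substitute back u = x**3: now 5*sin(2*x**3)/2.
Answer: 5*sin(2*x**3)/2.


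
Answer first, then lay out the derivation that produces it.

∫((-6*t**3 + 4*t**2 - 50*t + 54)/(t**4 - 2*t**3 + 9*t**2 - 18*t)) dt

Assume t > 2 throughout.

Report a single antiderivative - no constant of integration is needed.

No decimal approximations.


The answer is -3*log(t) - 3*log(t - 2) - 2*atan(t/3)/3.
Step 1. Decompose ∫((-6*t**3 + 4*t**2 - 50*t + 54)/(t**4 - 2*t**3 + 9*t**2 - 18*t)) dt by partial fractions, (-6*t**3 + 4*t**2 - 50*t + 54)/(t**4 - 2*t**3 + 9*t**2 - 18*t) = -2/(t**2 + 9) - 3/(t - 2) - 3/t: now ∫(-3/t) dt + ∫(-3/(t - 2)) dt + ∫(-2/(t**2 + 9)) dt.
Step 2. Evaluate the standard form [assuming t > 2]: now -3*log(t - 2) + ∫(-3/t) dt + ∫(-2/(t**2 + 9)) dt.
Step 3. Evaluate the standard form [assuming t > 0]: now -3*log(t) - 3*log(t - 2) + ∫(-2/(t**2 + 9)) dt.
Step 4. Evaluate the standard form: now -3*log(t) - 3*log(t - 2) - 2*atan(t/3)/3.
Answer: -3*log(t) - 3*log(t - 2) - 2*atan(t/3)/3.


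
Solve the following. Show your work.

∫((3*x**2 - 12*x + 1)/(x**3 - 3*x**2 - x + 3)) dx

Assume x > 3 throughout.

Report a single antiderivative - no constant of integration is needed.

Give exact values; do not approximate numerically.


Step 1. Decompose ∫((3*x**2 - 12*x + 1)/(x**3 - 3*x**2 - x + 3)) dx by partial fractions, (3*x**2 - 12*x + 1)/(x**3 - 3*x**2 - x + 3) = 2/(x + 1) + 2/(x - 1) - 1/(x - 3): now ∫(-1/(x - 3)) dx + ∫(2/(x - 1)) dx + ∫(2/(x + 1)) dx.
Step 2. Evaluate the standard form [assuming x > 1]: now 2*log(x - 1) + ∫(-1/(x - 3)) dx + ∫(2/(x + 1)) dx.
Step 3. Evaluate the standard form [assuming x > -1]: now 2*log(x - 1) + 2*log(x + 1) + ∫(-1/(x - 3)) dx.
Step 4. Evaluate the standard form [assuming x > 3]: now -log(x - 3) + 2*log(x - 1) + 2*log(x + 1).
Answer: -log(x - 3) + 2*log(x - 1) + 2*log(x + 1).


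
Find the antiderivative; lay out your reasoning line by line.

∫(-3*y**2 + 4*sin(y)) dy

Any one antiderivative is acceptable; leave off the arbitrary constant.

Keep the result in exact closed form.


Step 1. Rewrite: now ∫(-3*y**2) dy + ∫(4*sin(y)) dy.
Step 2. Evaluate the standard form: now -4*cos(y) + ∫(-3*y**2) dy.
Step 3. Evaluate the standard form: now -y**3 - 4*cos(y).
Answer: -y**3 - 4*cos(y).


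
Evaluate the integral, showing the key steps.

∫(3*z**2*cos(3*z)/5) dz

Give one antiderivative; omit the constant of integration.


Step 1. Integrate ∫(3*z**2*cos(3*z)/5) dz by parts with u = z**2, dv = (3*cos(3*z)/5) dz, so v = sin(3*z)/5: now z**2*sin(3*z)/5 + ∫(-2*z*sin(3*z)/5) dz.
Step 2. Integrate ∫(-2*z*sin(3*z)/5) dz by parts with u = z, dv = (-2*sin(3*z)/5) dz, so v = 2*cos(3*z)/15: now z**2*sin(3*z)/5 + 2*z*cos(3*z)/15 + ∫(-2*cos(3*z)/15) dz.
Step 3. Evaluate the standard form: now z**2*sin(3*z)/5 + 2*z*cos(3*z)/15 - 2*sin(3*z)/45.
Answer: z**2*sin(3*z)/5 + 2*z*cos(3*z)/15 - 2*sin(3*z)/45.


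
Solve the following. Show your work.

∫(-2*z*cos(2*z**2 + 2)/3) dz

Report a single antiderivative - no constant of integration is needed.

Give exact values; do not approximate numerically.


Step 1. Substitute u = z**2 + 1, turning ∫(-2*z*cos(2*z**2 + 2)/3) dz into ∫(-cos(2*u)/3) du: now ∫(-cos(2*u)/3) du.
Step 2. Evaluate the standard form: now -sin(2*u)/6.
Step 3. Substitute back u = z**2 + 1: now -sin(2*z**2 + 2)/6.
Answer: -sin(2*z**2 + 2)/6.


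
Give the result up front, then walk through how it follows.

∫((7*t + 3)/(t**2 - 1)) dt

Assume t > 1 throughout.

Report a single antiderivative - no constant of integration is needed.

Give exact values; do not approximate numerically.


The answer is 5*log(t - 1) + 2*log(t + 1).
Step 1. Decompose ∫((7*t + 3)/(t**2 - 1)) dt by partial fractions, (7*t + 3)/(t**2 - 1) = 2/(t + 1) + 5/(t - 1): now ∫(5/(t - 1)) dt + ∫(2/(t + 1)) dt.
Step 2. Evaluate the standard form [assuming t > -1]: now 2*log(t + 1) + ∫(5/(t - 1)) dt.
Step 3. Evaluate the standard form [assuming t > 1]: now 5*log(t - 1) + 2*log(t + 1).
Answer: 5*log(t - 1) + 2*log(t + 1).


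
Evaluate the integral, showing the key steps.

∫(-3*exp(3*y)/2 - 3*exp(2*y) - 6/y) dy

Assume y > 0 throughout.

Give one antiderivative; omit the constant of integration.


Step 1. Rewrite: now ∫(-6/y) dy + ∫(-3*exp(2*y)) dy + ∫(-3*exp(3*y)/2) dy.
Step 2. Evaluate the standard form [assuming y > 0]: now -6*log(y) + ∫(-3*exp(2*y)) dy + ∫(-3*exp(3*y)/2) dy.
Step 3. Evaluate the standard form: now -3*exp(2*y)/2 - 6*log(y) + ∫(-3*exp(3*y)/2) dy.
Step 4. Evaluate the standard form: now -exp(3*y)/2 - 3*exp(2*y)/2 - 6*log(y).
Answer: -exp(3*y)/2 - 3*exp(2*y)/2 - 6*log(y).


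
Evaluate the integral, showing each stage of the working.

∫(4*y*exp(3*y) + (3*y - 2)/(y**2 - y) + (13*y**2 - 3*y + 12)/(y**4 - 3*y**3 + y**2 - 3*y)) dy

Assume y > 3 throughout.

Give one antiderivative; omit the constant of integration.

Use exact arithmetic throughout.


Step 1. Rewrite: now ∫(4*y*exp(3*y)) dy + ∫((3*y - 2)/(y**2 - y)) dy + ∫((13*y**2 - 3*y + 12)/(y**4 - 3*y**3 + y**2 - 3*y)) dy.
Step 2. Integrate ∫(4*y*exp(3*y)) dy by parts with u = y, dv = (4*exp(3*y)) dy, so v = 4*exp(3*y)/3: now 4*y*exp(3*y)/3 + ∫((3*y - 2)/(y**2 - y)) dy + ∫((13*y**2 - 3*y + 12)/(y**4 - 3*y**3 + y**2 - 3*y)) dy + ∫(-4*exp(3*y)/3) dy.
Step 3. Evaluate the standard form: now 4*y*exp(3*y)/3 - 4*exp(3*y)/9 + ∫((3*y - 2)/(y**2 - y)) dy + ∫((13*y**2 - 3*y + 12)/(y**4 - 3*y**3 + y**2 - 3*y)) dy.
Step 4. Decompose ∫((3*y - 2)/(y**2 - y)) dy by partial fractions, (3*y - 2)/(y**2 - y) = 1/(y - 1) + 2/y: now 4*y*exp(3*y)/3 - 4*exp(3*y)/9 + ∫(2/y) dy + ∫((13*y**2 - 3*y + 12)/(y**4 - 3*y**3 + y**2 - 3*y)) dy + ∫(1/(y - 1)) dy.
Step 5. Evaluate the standard form [assuming y > 1]: now 4*y*exp(3*y)/3 - 4*exp(3*y)/9 + log(y - 1) + ∫(2/y) dy + ∫((13*y**2 - 3*y + 12)/(y**4 - 3*y**3 + y**2 - 3*y)) dy.
Step 6. Evaluate the standard form [assuming y > 0]: now 4*y*exp(3*y)/3 - 4*exp(3*y)/9 + 2*log(y) + log(y - 1) + ∫((13*y**2 - 3*y + 12)/(y**4 - 3*y**3 + y**2 - 3*y)) dy.
Step 7. Decompose ∫((13*y**2 - 3*y + 12)/(y**4 - 3*y**3 + y**2 - 3*y)) dy by partial fractions, (13*y**2 - 3*y + 12)/(y**4 - 3*y**3 + y**2 - 3*y) = 1/(y**2 + 1) + 4/(y - 3) - 4/y: now 4*y*exp(3*y)/3 - 4*exp(3*y)/9 + 2*log(y) + log(y - 1) + ∫(-4/y) dy + ∫(4/(y - 3)) dy + ∫(1/(y**2 + 1)) dy.
Step 8. Evaluate the standard form [assuming y > 0]: now 4*y*exp(3*y)/3 - 4*exp(3*y)/9 - 2*log(y) + log(y - 1) + ∫(4/(y - 3)) dy + ∫(1/(y**2 + 1)) dy.
Step 9. Evaluate the standard form [assuming y > 3]: now 4*y*exp(3*y)/3 - 4*exp(3*y)/9 - 2*log(y) + 4*log(y - 3) + log(y - 1) + ∫(1/(y**2 + 1)) dy.
Step 10. Evaluate the standard form: now 4*y*exp(3*y)/3 - 4*exp(3*y)/9 - 2*log(y) + 4*log(y - 3) + log(y - 1) + atan(y).
Answer: 4*y*exp(3*y)/3 - 4*exp(3*y)/9 - 2*log(y) + 4*log(y - 3) + log(y - 1) + atan(y).


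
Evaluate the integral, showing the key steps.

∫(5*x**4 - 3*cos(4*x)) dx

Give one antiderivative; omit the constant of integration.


Step 1. Rewrite: now ∫(5*x**4) dx + ∫(-3*cos(4*x)) dx.
Step 2. Evaluate the standard form: now -3*sin(4*x)/4 + ∫(5*x**4) dx.
Step 3. Evaluate the standard form: now x**5 - 3*sin(4*x)/4.
Answer: x**5 - 3*sin(4*x)/4.


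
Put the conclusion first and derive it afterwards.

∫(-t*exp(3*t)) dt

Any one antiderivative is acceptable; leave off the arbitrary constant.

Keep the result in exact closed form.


The answer is -t*exp(3*t)/3 + exp(3*t)/9.
Step 1. Integrate ∫(-t*exp(3*t)) dt by parts with u = t, dv = (-exp(3*t)) dt, so v = -exp(3*t)/3: now -t*exp(3*t)/3 + ∫(exp(3*t)/3) dt.
Step 2. Evaluate the standard form: now -t*exp(3*t)/3 + exp(3*t)/9.
Answer: -t*exp(3*t)/3 + exp(3*t)/9.


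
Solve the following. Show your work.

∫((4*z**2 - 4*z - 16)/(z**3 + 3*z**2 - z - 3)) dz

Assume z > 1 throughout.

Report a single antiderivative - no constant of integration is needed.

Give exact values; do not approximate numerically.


Step 1. Decompose ∫((4*z**2 - 4*z - 16)/(z**3 + 3*z**2 - z - 3)) dz by partial fractions, (4*z**2 - 4*z - 16)/(z**3 + 3*z**2 - z - 3) = 4/(z + 3) + 2/(z + 1) - 2/(z - 1): now ∫(-2/(z - 1)) dz + ∫(2/(z + 1)) dz + ∫(4/(z + 3)) dz.
Step 2. Evaluate the standard form [assuming z > 1]: now -2*log(z - 1) + ∫(2/(z + 1)) dz + ∫(4/(z + 3)) dz.
Step 3. Evaluate the standard form [assuming z > -3]: now -2*log(z - 1) + 4*log(z + 3) + ∫(2/(z + 1)) dz.
Step 4. Evaluate the standard form [assuming z > -1]: now -2*log(z - 1) + 2*log(z + 1) + 4*log(z + 3).
Answer: -2*log(z - 1) + 2*log(z + 1) + 4*log(z + 3).


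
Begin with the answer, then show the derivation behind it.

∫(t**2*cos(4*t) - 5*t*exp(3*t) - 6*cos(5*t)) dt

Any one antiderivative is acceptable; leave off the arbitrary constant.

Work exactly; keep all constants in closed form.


The answer is t**2*sin(4*t)/4 - 5*t*exp(3*t)/3 + t*cos(4*t)/8 + 5*exp(3*t)/9 - sin(4*t)/32 - 6*sin(5*t)/5.
Step 1. Rewrite: now ∫(-5*t*exp(3*t)) dt + ∫(t**2*cos(4*t)) dt + ∫(-6*cos(5*t)) dt.
Step 2. Integrate ∫(-5*t*exp(3*t)) dt by parts with u = t, dv = (-5*exp(3*t)) dt, so v = -5*exp(3*t)/3: now -5*t*exp(3*t)/3 + ∫(t**2*cos(4*t)) dt + ∫(5*exp(3*t)/3) dt + ∫(-6*cos(5*t)) dt.
Step 3. Evaluate the standard form: now -5*t*exp(3*t)/3 + 5*exp(3*t)/9 + ∫(t**2*cos(4*t)) dt + ∫(-6*cos(5*t)) dt.
Step 4. Evaluate the standard form: now -5*t*exp(3*t)/3 + 5*exp(3*t)/9 - 6*sin(5*t)/5 + ∫(t**2*cos(4*t)) dt.
Step 5. Integrate ∫(t**2*cos(4*t)) dt by parts with u = t**2, dv = (cos(4*t)) dt, so v = sin(4*t)/4: now t**2*sin(4*t)/4 - 5*t*exp(3*t)/3 + 5*exp(3*t)/9 - 6*sin(5*t)/5 + ∫(-t*sin(4*t)/2) dt.
Step 6. Integrate ∫(-t*sin(4*t)/2) dt by parts with u = t, dv = (-sin(4*t)/2) dt, so v = cos(4*t)/8: now t**2*sin(4*t)/4 - 5*t*exp(3*t)/3 + t*cos(4*t)/8 + 5*exp(3*t)/9 - 6*sin(5*t)/5 + ∫(-cos(4*t)/8) dt.
Step 7. Evaluate the standard form: now t**2*sin(4*t)/4 - 5*t*exp(3*t)/3 + t*cos(4*t)/8 + 5*exp(3*t)/9 - sin(4*t)/32 - 6*sin(5*t)/5.
Answer: t**2*sin(4*t)/4 - 5*t*exp(3*t)/3 + t*cos(4*t)/8 + 5*exp(3*t)/9 - sin(4*t)/32 - 6*sin(5*t)/5.


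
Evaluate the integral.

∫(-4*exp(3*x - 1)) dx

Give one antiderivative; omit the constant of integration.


Answer: -4*exp(3*x - 1)/3.


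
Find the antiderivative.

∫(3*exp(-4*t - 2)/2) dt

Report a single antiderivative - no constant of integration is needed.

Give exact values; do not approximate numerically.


Answer: -3*exp(-4*t - 2)/8.


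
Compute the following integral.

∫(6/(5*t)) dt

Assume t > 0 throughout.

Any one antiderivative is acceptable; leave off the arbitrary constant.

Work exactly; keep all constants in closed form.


Answer: 6*log(t)/5.


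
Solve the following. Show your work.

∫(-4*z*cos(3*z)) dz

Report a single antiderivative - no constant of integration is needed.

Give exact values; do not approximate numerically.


Step 1. Integrate ∫(-4*z*cos(3*z)) dz by parts with u = z, dv = (-4*cos(3*z)) dz, so v = -4*sin(3*z)/3: now -4*z*sin(3*z)/3 + ∫(4*sin(3*z)/3) dz.
Step 2. Evaluate the standard form: now -4*z*sin(3*z)/3 - 4*cos(3*z)/9.
Answer: -4*z*sin(3*z)/3 - 4*cos(3*z)/9.


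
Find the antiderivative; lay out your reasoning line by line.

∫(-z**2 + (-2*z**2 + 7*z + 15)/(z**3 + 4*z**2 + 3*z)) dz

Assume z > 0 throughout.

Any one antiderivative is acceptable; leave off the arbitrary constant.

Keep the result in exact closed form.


Step 1. Rewrite: now ∫(-z**2) dz + ∫((-2*z**2 + 7*z + 15)/(z**3 + 4*z**2 + 3*z)) dz.
Step 2. Evaluate the standard form: now -z**3/3 + ∫((-2*z**2 + 7*z + 15)/(z**3 + 4*z**2 + 3*z)) dz.
Step 3. Decompose ∫((-2*z**2 + 7*z + 15)/(z**3 + 4*z**2 + 3*z)) dz by partial fractions, (-2*z**2 + 7*z + 15)/(z**3 + 4*z**2 + 3*z) = -4/(z + 3) - 3/(z + 1) + 5/z: now -z**3/3 + ∫(5/z) dz + ∫(-3/(z + 1)) dz + ∫(-4/(z + 3)) dz.
Step 4. Evaluate the standard form [assuming z > -3]: now -z**3/3 - 4*log(z + 3) + ∫(5/z) dz + ∫(-3/(z + 1)) dz.
Step 5. Evaluate the standard form [assuming z > -1]: now -z**3/3 - 3*log(z + 1) - 4*log(z + 3) + ∫(5/z) dz.
Step 6. Evaluate the standard form [assuming z > 0]: now -z**3/3 + 5*log(z) - 3*log(z + 1) - 4*log(z + 3).
Answer: -z**3/3 + 5*log(z) - 3*log(z + 1) - 4*log(z + 3).


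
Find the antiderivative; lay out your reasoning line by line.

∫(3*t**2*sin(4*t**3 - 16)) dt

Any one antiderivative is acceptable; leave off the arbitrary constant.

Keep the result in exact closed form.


Step 1. Substitute u = t**3 - 4, turning ∫(3*t**2*sin(4*t**3 - 16)) dt into ∫(sin(4*u)) du: now ∫(sin(4*u)) du.
Step 2. Evaluate the standard form: now -cos(4*u)/4.
Step 3. Substitute back u = t**3 - 4: now -cos(4*t**3 - 16)/4.
Answer: -cos(4*t**3 - 16)/4.


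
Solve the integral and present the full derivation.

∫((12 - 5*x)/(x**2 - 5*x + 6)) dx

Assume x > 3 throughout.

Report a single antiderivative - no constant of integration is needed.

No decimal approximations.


Step 1. Decompose ∫((12 - 5*x)/(x**2 - 5*x + 6)) dx by partial fractions, (12 - 5*x)/(x**2 - 5*x + 6) = -2/(x - 2) - 3/(x - 3): now ∫(-3/(x - 3)) dx + ∫(-2/(x - 2)) dx.
Step 2. Evaluate the standard form [assuming x > 3]: now -3*log(x - 3) + ∫(-2/(x - 2)) dx.
Step 3. Evaluate the standard form [assuming x > 2]: now -3*log(x - 3) - 2*log(x - 2).
Answer: -3*log(x - 3) - 2*log(x - 2).


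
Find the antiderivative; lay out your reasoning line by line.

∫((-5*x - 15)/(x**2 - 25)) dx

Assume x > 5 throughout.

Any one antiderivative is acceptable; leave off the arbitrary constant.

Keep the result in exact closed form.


Step 1. Decompose ∫((-5*x - 15)/(x**2 - 25)) dx by partial fractions, (-5*x - 15)/(x**2 - 25) = -1/(x + 5) - 4/(x - 5): now ∫(-4/(x - 5)) dx + ∫(-1/(x + 5)) dx.
Step 2. Evaluate the standard form [assuming x > -5]: now -log(x + 5) + ∫(-4/(x - 5)) dx.
Step 3. Evaluate the standard form [assuming x > 5]: now -4*log(x - 5) - log(x + 5).
Answer: -4*log(x - 5) - log(x + 5).


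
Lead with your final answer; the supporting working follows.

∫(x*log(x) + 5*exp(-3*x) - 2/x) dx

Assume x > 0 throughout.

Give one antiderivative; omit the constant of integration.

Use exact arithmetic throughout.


The answer is x**2*log(x)/2 - x**2/4 - 2*log(x) - 5*exp(-3*x)/3.
Step 1. Rewrite: now ∫(-2/x) dx + ∫(x*log(x)) dx + ∫(5*exp(-3*x)) dx.
Step 2. Integrate ∫(x*log(x)) dx by parts with u = log(x), dv = (x) dx, so v = x**2/2 [assuming x > 0]: now x**2*log(x)/2 + ∫(-2/x) dx + ∫(-x/2) dx + ∫(5*exp(-3*x)) dx.
Step 3. Evaluate the standard form: now x**2*log(x)/2 - x**2/4 + ∫(-2/x) dx + ∫(5*exp(-3*x)) dx.
Step 4. Evaluate the standard form [assuming x > 0]: now x**2*log(x)/2 - x**2/4 - 2*log(x) + ∫(5*exp(-3*x)) dx.
Step 5. Evaluate the standard form: now x**2*log(x)/2 - x**2/4 - 2*log(x) - 5*exp(-3*x)/3.
Answer: x**2*log(x)/2 - x**2/4 - 2*log(x) - 5*exp(-3*x)/3.


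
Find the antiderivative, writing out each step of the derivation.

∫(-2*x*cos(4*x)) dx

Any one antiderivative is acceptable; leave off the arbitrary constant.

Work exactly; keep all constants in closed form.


Step 1. Integrate ∫(-2*x*cos(4*x)) dx by parts with u = x, dv = (-2*cos(4*x)) dx, so v = -sin(4*x)/2: now -x*sin(4*x)/2 + ∫(sin(4*x)/2) dx.
Step 2. Evaluate the standard form: now -x*sin(4*x)/2 - cos(4*x)/8.
Answer: -x*sin(4*x)/2 - cos(4*x)/8.


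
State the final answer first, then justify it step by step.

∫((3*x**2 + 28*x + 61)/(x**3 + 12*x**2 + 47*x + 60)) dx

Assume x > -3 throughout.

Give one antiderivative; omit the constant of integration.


The answer is 2*log(x + 3) + 3*log(x + 4) - 2*log(x + 5).
Step 1. Decompose ∫((3*x**2 + 28*x + 61)/(x**3 + 12*x**2 + 47*x + 60)) dx by partial fractions, (3*x**2 + 28*x + 61)/(x**3 + 12*x**2 + 47*x + 60) = -2/(x + 5) + 3/(x + 4) + 2/(x + 3): now ∫(2/(x + 3)) dx + ∫(3/(x + 4)) dx + ∫(-2/(x + 5)) dx.
Step 2. Evaluate the standard form [assuming x > -5]: now -2*log(x + 5) + ∫(2/(x + 3)) dx + ∫(3/(x + 4)) dx.
Step 3. Evaluate the standard form [assuming x > -4]: now 3*log(x + 4) - 2*log(x + 5) + ∫(2/(x + 3)) dx.
Step 4. Evaluate the standard form [assuming x > -3]: now 2*log(x + 3) + 3*log(x + 4) - 2*log(x + 5).
Answer: 2*log(x + 3) + 3*log(x + 4) - 2*log(x + 5).


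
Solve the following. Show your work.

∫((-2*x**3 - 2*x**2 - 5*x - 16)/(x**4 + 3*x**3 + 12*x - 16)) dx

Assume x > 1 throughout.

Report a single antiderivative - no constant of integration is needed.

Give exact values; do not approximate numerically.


Step 1. Decompose ∫((-2*x**3 - 2*x**2 - 5*x - 16)/(x**4 + 3*x**3 + 12*x - 16)) dx by partial fractions, (-2*x**3 - 2*x**2 - 5*x - 16)/(x**4 + 3*x**3 + 12*x - 16) = 1/(x**2 + 4) - 1/(x + 4) - 1/(x - 1): now ∫(-1/(x - 1)) dx + ∫(-1/(x + 4)) dx + ∫(1/(x**2 + 4)) dx.
Step 2. Evaluate the standard form [assuming x > -4]: now -log(x + 4) + ∫(-1/(x - 1)) dx + ∫(1/(x**2 + 4)) dx.
Step 3. Evaluate the standard form [assuming x > 1]: now -log(x - 1) - log(x + 4) + ∫(1/(x**2 + 4)) dx.
Step 4. Evaluate the standard form: now -log(x - 1) - log(x + 4) + atan(x/2)/2.
Answer: -log(x - 1) - log(x + 4) + atan(x/2)/2.


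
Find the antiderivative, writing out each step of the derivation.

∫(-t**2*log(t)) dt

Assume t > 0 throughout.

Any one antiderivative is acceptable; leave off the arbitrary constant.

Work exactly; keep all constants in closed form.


Step 1. Integrate ∫(-t**2*log(t)) dt by parts with u = log(t), dv = (-t**2) dt, so v = -t**3/3 [assuming t > 0]: now -t**3*log(t)/3 + ∫(t**2/3) dt.
Step 2. Evaluate the standard form: now -t**3*log(t)/3 + t**3/9.
Answer: -t**3*log(t)/3 + t**3/9.


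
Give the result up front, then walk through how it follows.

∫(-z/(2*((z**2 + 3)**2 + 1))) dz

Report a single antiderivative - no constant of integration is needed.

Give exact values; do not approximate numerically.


The answer is -atan(z**2 + 3)/4.
Step 1. Substitute u = z**2 + 3, turning ∫(-z/(2*((z**2 + 3)**2 + 1))) dz into ∫(-1/(4*(u**2 + 1))) du: now ∫(-1/(4*(u**2 + 1))) du.
Step 2. Evaluate the standard form: now -atan(u)/4.
Step 3. Substitute back u = z**2 + 3: now -atan(z**2 + 3)/4.
Answer: -atan(z**2 + 3)/4.


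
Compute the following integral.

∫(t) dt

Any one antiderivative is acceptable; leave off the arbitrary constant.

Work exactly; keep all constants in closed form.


Answer: t**2/2.


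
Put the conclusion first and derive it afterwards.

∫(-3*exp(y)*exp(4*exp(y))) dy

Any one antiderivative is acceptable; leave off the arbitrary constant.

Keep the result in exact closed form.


The answer is -3*exp(4*exp(y))/4.
Step 1. Substitute u = exp(y), turning ∫(-3*exp(y)*exp(4*exp(y))) dy into ∫(-3*exp(4*u)) du: now ∫(-3*exp(4*u)) du.
Step 2. Evaluate the standard form: now -3*exp(4*u)/4.
Step 3. Substitute back u = exp(y): now -3*exp(4*exp(y))/4.
Answer: -3*exp(4*exp(y))/4.


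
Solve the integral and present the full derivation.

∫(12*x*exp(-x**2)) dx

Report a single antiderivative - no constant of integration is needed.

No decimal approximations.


Step 1. Substitute u = x**2, turning ∫(12*x*exp(-x**2)) dx into ∫(6*exp(-u)) du: now ∫(6*exp(-u)) du.
Step 2. Evaluate the standard form: now -6*exp(-u).
Step 3. Substitute back u = x**2: now -6*exp(-x**2).
Answer: -6*exp(-x**2).


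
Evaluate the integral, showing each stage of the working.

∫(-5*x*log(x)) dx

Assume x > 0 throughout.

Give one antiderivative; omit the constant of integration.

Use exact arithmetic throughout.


Step 1. Integrate ∫(-5*x*log(x)) dx by parts with u = log(x), dv = (-5*x) dx, so v = -5*x**2/2 [assuming x > 0]: now -5*x**2*log(x)/2 + ∫(5*x/2) dx.
Step 2. Evaluate the standard form: now -5*x**2*log(x)/2 + 5*x**2/4.
Answer: -5*x**2*log(x)/2 + 5*x**2/4.


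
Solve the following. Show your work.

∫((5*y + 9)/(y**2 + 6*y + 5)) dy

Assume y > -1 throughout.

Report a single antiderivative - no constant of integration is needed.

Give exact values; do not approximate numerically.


Step 1. Decompose ∫((5*y + 9)/(y**2 + 6*y + 5)) dy by partial fractions, (5*y + 9)/(y**2 + 6*y + 5) = 4/(y + 5) + 1/(y + 1): now ∫(1/(y + 1)) dy + ∫(4/(y + 5)) dy.
Step 2. Evaluate the standard form [assuming y > -1]: now log(y + 1) + ∫(4/(y + 5)) dy.
Step 3. Evaluate the standard form [assuming y > -5]: now log(y + 1) + 4*log(y + 5).
Answer: log(y + 1) + 4*log(y + 5).


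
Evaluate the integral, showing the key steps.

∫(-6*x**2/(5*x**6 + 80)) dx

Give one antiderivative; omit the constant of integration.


Step 1. Substitute u = x**3, turning ∫(-6*x**2/(5*x**6 + 80)) dx into ∫(-2/(5*(u**2 + 16))) du: now ∫(-2/(5*(u**2 + 16))) du.
Step 2. Evaluate the standard form: now -atan(u/4)/10.
Step 3. Substitute back u = x**3: now -atan(x**3/4)/10.
Answer: -atan(x**3/4)/10.


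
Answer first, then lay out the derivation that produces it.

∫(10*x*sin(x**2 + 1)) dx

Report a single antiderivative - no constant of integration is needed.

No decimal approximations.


The answer is -5*cos(x**2 + 1).
Step 1. Substitute u = x**2 + 1, turning ∫(10*x*sin(x**2 + 1)) dx into ∫(5*sin(u)) du: now ∫(5*sin(u)) du.
Step 2. Evaluate the standard form: now -5*cos(u).
Step 3. Substitute back u = x**2 + 1: now -5*cos(x**2 + 1).
Answer: -5*cos(x**2 + 1).


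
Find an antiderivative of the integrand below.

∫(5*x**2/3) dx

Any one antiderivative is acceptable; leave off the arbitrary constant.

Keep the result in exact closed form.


Answer: 5*x**3/9.


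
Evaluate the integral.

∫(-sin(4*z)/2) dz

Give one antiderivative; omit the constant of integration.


Answer: cos(4*z)/8.


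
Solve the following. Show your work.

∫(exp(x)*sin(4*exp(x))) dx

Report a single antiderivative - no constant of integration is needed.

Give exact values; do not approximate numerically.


Step 1. Substitute u = exp(x), turning ∫(exp(x)*sin(4*exp(x))) dx into ∫(sin(4*u)) du: now ∫(sin(4*u)) du.
Step 2. Evaluate the standard form: now -cos(4*u)/4.
Step 3. Substitute back u = exp(x): now -cos(4*exp(x))/4.
Answer: -cos(4*exp(x))/4.


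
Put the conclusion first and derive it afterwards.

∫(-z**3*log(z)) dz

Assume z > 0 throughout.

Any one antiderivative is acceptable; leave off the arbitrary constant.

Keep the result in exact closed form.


The answer is -z**4*log(z)/4 + z**4/16.
Step 1. Integrate ∫(-z**3*log(z)) dz by parts with u = log(z), dv = (-z**3) dz, so v = -z**4/4 [assuming z > 0]: now -z**4*log(z)/4 + ∫(z**3/4) dz.
Step 2. Evaluate the standard form: now -z**4*log(z)/4 + z**4/16.
Answer: -z**4*log(z)/4 + z**4/16.


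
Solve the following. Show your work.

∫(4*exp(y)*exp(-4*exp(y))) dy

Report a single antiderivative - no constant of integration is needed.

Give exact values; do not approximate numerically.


Step 1. Substitute u = exp(y), turning ∫(4*exp(y)*exp(-4*exp(y))) dy into ∫(4*exp(-4*u)) du: now ∫(4*exp(-4*u)) du.
Step 2. Evaluate the standard form: now -exp(-4*u).
Step 3. Substitute back u = exp(y): now -exp(-4*exp(y)).
Answer: -exp(-4*exp(y)).


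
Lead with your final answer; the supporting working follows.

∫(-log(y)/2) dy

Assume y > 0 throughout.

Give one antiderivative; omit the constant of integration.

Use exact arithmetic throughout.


The answer is -y*log(y)/2 + y/2.
Step 1. Integrate ∫(-log(y)/2) dy by parts with u = log(y), dv = (-1/2) dy, so v = -y/2 [assuming y > 0]: now -y*log(y)/2 + ∫(1/2) dy.
Step 2. Evaluate the standard form: now -y*log(y)/2 + y/2.
Answer: -y*log(y)/2 + y/2.


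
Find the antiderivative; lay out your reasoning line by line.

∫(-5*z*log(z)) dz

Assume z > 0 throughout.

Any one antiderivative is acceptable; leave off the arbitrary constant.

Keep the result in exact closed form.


Step 1. Integrate ∫(-5*z*log(z)) dz by parts with u = log(z), dv = (-5*z) dz, so v = -5*z**2/2 [assuming z > 0]: now -5*z**2*log(z)/2 + ∫(5*z/2) dz.
Step 2. Evaluate the standard form: now -5*z**2*log(z)/2 + 5*z**2/4.
Answer: -5*z**2*log(z)/2 + 5*z**2/4.


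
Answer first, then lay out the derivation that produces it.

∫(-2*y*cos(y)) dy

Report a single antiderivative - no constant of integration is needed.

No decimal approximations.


The answer is -2*y*sin(y) - 2*cos(y).
Step 1. Integrate ∫(-2*y*cos(y)) dy by parts with u = y, dv = (-2*cos(y)) dy, so v = -2*sin(y): now -2*y*sin(y) + ∫(2*sin(y)) dy.
Step 2. Evaluate the standard form: now -2*y*sin(y) - 2*cos(y).
Answer: -2*y*sin(y) - 2*cos(y).


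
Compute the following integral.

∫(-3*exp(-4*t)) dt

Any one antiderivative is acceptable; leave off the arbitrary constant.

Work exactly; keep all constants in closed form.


Answer: 3*exp(-4*t)/4.


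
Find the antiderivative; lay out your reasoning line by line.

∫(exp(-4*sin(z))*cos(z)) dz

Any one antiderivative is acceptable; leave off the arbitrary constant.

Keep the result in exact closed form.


Step 1. Substitute u = sin(z), turning ∫(exp(-4*sin(z))*cos(z)) dz into ∫(exp(-4*u)) du: now ∫(exp(-4*u)) du.
Step 2. Evaluate the standard form: now -exp(-4*u)/4.
Step 3. Substitute back u = sin(z): now -exp(-4*sin(z))/4.
Answer: -exp(-4*sin(z))/4.


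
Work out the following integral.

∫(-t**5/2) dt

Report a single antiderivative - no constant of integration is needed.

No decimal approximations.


Answer: -t**6/12.


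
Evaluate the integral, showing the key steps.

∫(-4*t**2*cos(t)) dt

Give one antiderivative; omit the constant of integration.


Step 1. Integrate ∫(-4*t**2*cos(t)) dt by parts with u = t**2, dv = (-4*cos(t)) dt, so v = -4*sin(t): now -4*t**2*sin(t) + ∫(8*t*sin(t)) dt.
Step 2. Integrate ∫(8*t*sin(t)) dt by parts with u = t, dv = (8*sin(t)) dt, so v = -8*cos(t): now -4*t**2*sin(t) - 8*t*cos(t) + ∫(8*cos(t)) dt.
Step 3. Evaluate the standard form: now -4*t**2*sin(t) - 8*t*cos(t) + 8*sin(t).
Answer: -4*t**2*sin(t) - 8*t*cos(t) + 8*sin(t).


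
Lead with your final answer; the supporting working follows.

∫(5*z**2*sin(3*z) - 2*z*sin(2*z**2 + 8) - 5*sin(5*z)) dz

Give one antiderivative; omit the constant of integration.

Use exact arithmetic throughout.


The answer is -5*z**2*cos(3*z)/3 + 10*z*sin(3*z)/9 + 10*cos(3*z)/27 + cos(5*z) + cos(2*z**2 + 8)/2.
Step 1. Rewrite: now ∫(-2*z*sin(2*z**2 + 8)) dz + ∫(5*z**2*sin(3*z)) dz + ∫(-5*sin(5*z)) dz.
Step 2. Substitute u = z**2 + 4, turning ∫(-2*z*sin(2*z**2 + 8)) dz into ∫(-sin(2*u)) du: now ∫(5*z**2*sin(3*z)) dz + ∫(-sin(2*u)) du + ∫(-5*sin(5*z)) dz.
Step 3. Evaluate the standard form: now cos(2*u)/2 + ∫(5*z**2*sin(3*z)) dz + ∫(-5*sin(5*z)) dz.
Step 4. Substitute back u = z**2 + 4: now cos(2*z**2 + 8)/2 + ∫(5*z**2*sin(3*z)) dz + ∫(-5*sin(5*z)) dz.
Step 5. Integrate ∫(5*z**2*sin(3*z)) dz by parts with u = z**2, dv = (5*sin(3*z)) dz, so v = -5*cos(3*z)/3: now -5*z**2*cos(3*z)/3 + cos(2*z**2 + 8)/2 + ∫(10*z*cos(3*z)/3) dz + ∫(-5*sin(5*z)) dz.
Step 6. Integrate ∫(10*z*cos(3*z)/3) dz by parts with u = z, dv = (10*cos(3*z)/3) dz, so v = 10*sin(3*z)/9: now -5*z**2*cos(3*z)/3 + 10*z*sin(3*z)/9 + cos(2*z**2 + 8)/2 + ∫(-10*sin(3*z)/9) dz + ∫(-5*sin(5*z)) dz.
Step 7. Evaluate the standard form: now -5*z**2*cos(3*z)/3 + 10*z*sin(3*z)/9 + 10*cos(3*z)/27 + cos(2*z**2 + 8)/2 + ∫(-5*sin(5*z)) dz.
Step 8. Evaluate the standard form: now -5*z**2*cos(3*z)/3 + 10*z*sin(3*z)/9 + 10*cos(3*z)/27 + cos(5*z) + cos(2*z**2 + 8)/2.
Answer: -5*z**2*cos(3*z)/3 + 10*z*sin(3*z)/9 + 10*cos(3*z)/27 + cos(5*z) + cos(2*z**2 + 8)/2.


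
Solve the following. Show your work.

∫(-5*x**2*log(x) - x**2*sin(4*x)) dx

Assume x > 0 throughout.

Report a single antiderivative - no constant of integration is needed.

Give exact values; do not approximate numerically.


Step 1. Rewrite: now ∫(-5*x**2*log(x)) dx + ∫(-x**2*sin(4*x)) dx.
Step 2. Integrate ∫(-x**2*sin(4*x)) dx by parts with u = x**2, dv = (-sin(4*x)) dx, so v = cos(4*x)/4: now x**2*cos(4*x)/4 + ∫(-x*cos(4*x)/2) dx + ∫(-5*x**2*log(x)) dx.
Step 3. Integrate ∫(-x*cos(4*x)/2) dx by parts with u = x, dv = (-cos(4*x)/2) dx, so v = -sin(4*x)/8: now x**2*cos(4*x)/4 - x*sin(4*x)/8 + ∫(-5*x**2*log(x)) dx + ∫(sin(4*x)/8) dx.
Step 4. Evaluate the standard form: now x**2*cos(4*x)/4 - x*sin(4*x)/8 - cos(4*x)/32 + ∫(-5*x**2*log(x)) dx.
Step 5. Integrate ∫(-5*x**2*log(x)) dx by parts with u = log(x), dv = (-5*x**2) dx, so v = -5*x**3/3 [assuming x > 0]: now -5*x**3*log(x)/3 + x**2*cos(4*x)/4 - x*sin(4*x)/8 - cos(4*x)/32 + ∫(5*x**2/3) dx.
Step 6. Evaluate the standard form: now -5*x**3*log(x)/3 + 5*x**3/9 + x**2*cos(4*x)/4 - x*sin(4*x)/8 - cos(4*x)/32.
Answer: -5*x**3*log(x)/3 + 5*x**3/9 + x**2*cos(4*x)/4 - x*sin(4*x)/8 - cos(4*x)/32.


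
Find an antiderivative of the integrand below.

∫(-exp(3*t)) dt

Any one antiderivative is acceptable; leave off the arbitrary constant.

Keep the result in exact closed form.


Answer: -exp(3*t)/3.


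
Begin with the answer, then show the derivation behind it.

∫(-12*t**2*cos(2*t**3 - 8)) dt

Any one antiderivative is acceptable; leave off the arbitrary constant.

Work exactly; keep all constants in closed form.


The answer is -2*sin(2*t**3 - 8).
Step 1. Substitute u = t**3 - 4, turning ∫(-12*t**2*cos(2*t**3 - 8)) dt into ∫(-4*cos(2*u)) du: now ∫(-4*cos(2*u)) du.
Step 2. Evaluate the standard form: now -2*sin(2*u).
Step 3. Substitute back u = t**3 - 4: now -2*sin(2*t**3 - 8).
Answer: -2*sin(2*t**3 - 8).


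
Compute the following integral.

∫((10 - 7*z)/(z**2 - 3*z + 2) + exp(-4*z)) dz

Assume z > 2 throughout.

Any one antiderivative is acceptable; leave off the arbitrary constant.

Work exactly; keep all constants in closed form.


Answer: -4*log(z - 2) - 3*log(z - 1) - exp(-4*z)/4.


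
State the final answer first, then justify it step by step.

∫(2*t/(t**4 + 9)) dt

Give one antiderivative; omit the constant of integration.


The answer is atan(t**2/3)/3.
Step 1. Substitute u = t**2, turning ∫(2*t/(t**4 + 9)) dt into ∫(1/(u**2 + 9)) du: now ∫(1/(u**2 + 9)) du.
Step 2. Evaluate the standard form: now atan(u/3)/3.
Step 3. Substitute back u = t**2: now atan(t**2/3)/3.
Answer: atan(t**2/3)/3.


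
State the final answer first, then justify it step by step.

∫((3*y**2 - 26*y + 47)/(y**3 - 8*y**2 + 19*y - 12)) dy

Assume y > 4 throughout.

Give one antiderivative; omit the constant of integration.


The answer is -3*log(y - 4) + 2*log(y - 3) + 4*log(y - 1).
Step 1. Decompose ∫((3*y**2 - 26*y + 47)/(y**3 - 8*y**2 + 19*y - 12)) dy by partial fractions, (3*y**2 - 26*y + 47)/(y**3 - 8*y**2 + 19*y - 12) = 4/(y - 1) + 2/(y - 3) - 3/(y - 4): now ∫(-3/(y - 4)) dy + ∫(2/(y - 3)) dy + ∫(4/(y - 1)) dy.
Step 2. Evaluate the standard form [assuming y > 3]: now 2*log(y - 3) + ∫(-3/(y - 4)) dy + ∫(4/(y - 1)) dy.
Step 3. Evaluate the standard form [assuming y > 4]: now -3*log(y - 4) + 2*log(y - 3) + ∫(4/(y - 1)) dy.
Step 4. Evaluate the standard form [assuming y > 1]: now -3*log(y - 4) + 2*log(y - 3) + 4*log(y - 1).
Answer: -3*log(y - 4) + 2*log(y - 3) + 4*log(y - 1).


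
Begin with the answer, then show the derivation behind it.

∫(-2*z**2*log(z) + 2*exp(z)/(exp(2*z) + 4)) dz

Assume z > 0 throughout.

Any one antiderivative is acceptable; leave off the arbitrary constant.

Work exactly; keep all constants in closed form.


The answer is -2*z**3*log(z)/3 + 2*z**3/9 + atan(exp(z)/2).
Step 1. Rewrite: now ∫(-2*z**2*log(z)) dz + ∫(2*exp(z)/(exp(2*z) + 4)) dz.
Step 2. Integrate ∫(-2*z**2*log(z)) dz by parts with u = log(z), dv = (-2*z**2) dz, so v = -2*z**3/3 [assuming z > 0]: now -2*z**3*log(z)/3 + ∫(2*z**2/3) dz + ∫(2*exp(z)/(exp(2*z) + 4)) dz.
Step 3. Evaluate the standard form: now -2*z**3*log(z)/3 + 2*z**3/9 + ∫(2*exp(z)/(exp(2*z) + 4)) dz.
Step 4. Substitute u = exp(z), turning ∫(2*exp(z)/(exp(2*z) + 4)) dz into ∫(2/(u**2 + 4)) du: now -2*z**3*log(z)/3 + 2*z**3/9 + ∫(2/(u**2 + 4)) du.
Step 5. Evaluate the standard form: now -2*z**3*log(z)/3 + 2*z**3/9 + atan(u/2).
Step 6. Substitute back u = exp(z): now -2*z**3*log(z)/3 + 2*z**3/9 + atan(exp(z)/2).
Answer: -2*z**3*log(z)/3 + 2*z**3/9 + atan(exp(z)/2).


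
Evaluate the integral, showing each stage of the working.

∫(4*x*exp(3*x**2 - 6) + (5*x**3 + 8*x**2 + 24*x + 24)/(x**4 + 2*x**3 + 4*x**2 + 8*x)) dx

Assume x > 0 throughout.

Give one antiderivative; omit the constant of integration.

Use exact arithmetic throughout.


Step 1. Rewrite: now ∫(4*x*exp(3*x**2 - 6)) dx + ∫((5*x**3 + 8*x**2 + 24*x + 24)/(x**4 + 2*x**3 + 4*x**2 + 8*x)) dx.
Step 2. Decompose ∫((5*x**3 + 8*x**2 + 24*x + 24)/(x**4 + 2*x**3 + 4*x**2 + 8*x)) dx by partial fractions, (5*x**3 + 8*x**2 + 24*x + 24)/(x**4 + 2*x**3 + 4*x**2 + 8*x) = 2/(x**2 + 4) + 2/(x + 2) + 3/x: now ∫(3/x) dx + ∫(4*x*exp(3*x**2 - 6)) dx + ∫(2/(x + 2)) dx + ∫(2/(x**2 + 4)) dx.
Step 3. Evaluate the standard form [assuming x > 0]: now 3*log(x) + ∫(4*x*exp(3*x**2 - 6)) dx + ∫(2/(x + 2)) dx + ∫(2/(x**2 + 4)) dx.
Step 4. Evaluate the standard form [assuming x > -2]: now 3*log(x) + 2*log(x + 2) + ∫(4*x*exp(3*x**2 - 6)) dx + ∫(2/(x**2 + 4)) dx.
Step 5. Evaluate the standard form: now 3*log(x) + 2*log(x + 2) + atan(x/2) + ∫(4*x*exp(3*x**2 - 6)) dx.
Step 6. Substitute u = x**2 - 2, turning ∫(4*x*exp(3*x**2 - 6)) dx into ∫(2*exp(3*u)) du: now 3*log(x) + 2*log(x + 2) + atan(x/2) + ∫(2*exp(3*u)) du.
Step 7. Evaluate the standard form: now 2*exp(3*u)/3 + 3*log(x) + 2*log(x + 2) + atan(x/2).
Step 8. Substitute back u = x**2 - 2: now 2*exp(3*x**2 - 6)/3 + 3*log(x) + 2*log(x + 2) + atan(x/2).
Answer: 2*exp(3*x**2 - 6)/3 + 3*log(x) + 2*log(x + 2) + atan(x/2).


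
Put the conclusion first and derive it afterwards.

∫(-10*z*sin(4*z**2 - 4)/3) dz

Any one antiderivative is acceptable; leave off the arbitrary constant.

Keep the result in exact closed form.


The answer is 5*cos(4*z**2 - 4)/12.
Step 1. Substitute u = z**2 - 1, turning ∫(-10*z*sin(4*z**2 - 4)/3) dz into ∫(-5*sin(4*u)/3) du: now ∫(-5*sin(4*u)/3) du.
Step 2. Evaluate the standard form: now 5*cos(4*u)/12.
Step 3. Substitute back u = z**2 - 1: now 5*cos(4*z**2 - 4)/12.
Answer: 5*cos(4*z**2 - 4)/12.
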